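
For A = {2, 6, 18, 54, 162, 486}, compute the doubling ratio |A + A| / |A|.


|A| = 6.
Compute A + A by enumerating all 36 pairs.
A + A = {4, 8, 12, 20, 24, 36, 56, 60, 72, 108, 164, 168, 180, 216, 324, 488, 492, 504, 540, 648, 972}, so |A + A| = 21.
K = |A + A| / |A| = 21/6 = 7/2 ≈ 3.5000.
Reference: AP of size 6 gives K = 11/6 ≈ 1.8333; a fully generic set of size 6 gives K ≈ 3.5000.

|A| = 6, |A + A| = 21, K = 21/6 = 7/2.


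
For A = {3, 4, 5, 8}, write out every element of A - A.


A - A = {a - a' : a, a' ∈ A}.
Compute a - a' for each ordered pair (a, a'):
a = 3: 3-3=0, 3-4=-1, 3-5=-2, 3-8=-5
a = 4: 4-3=1, 4-4=0, 4-5=-1, 4-8=-4
a = 5: 5-3=2, 5-4=1, 5-5=0, 5-8=-3
a = 8: 8-3=5, 8-4=4, 8-5=3, 8-8=0
Collecting distinct values (and noting 0 appears from a-a):
A - A = {-5, -4, -3, -2, -1, 0, 1, 2, 3, 4, 5}
|A - A| = 11

A - A = {-5, -4, -3, -2, -1, 0, 1, 2, 3, 4, 5}


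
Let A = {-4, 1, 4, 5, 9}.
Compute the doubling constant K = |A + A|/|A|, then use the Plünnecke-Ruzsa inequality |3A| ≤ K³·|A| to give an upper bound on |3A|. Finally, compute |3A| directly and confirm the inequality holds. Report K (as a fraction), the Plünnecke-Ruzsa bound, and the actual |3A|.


|A| = 5.
Step 1: Compute A + A by enumerating all 25 pairs.
A + A = {-8, -3, 0, 1, 2, 5, 6, 8, 9, 10, 13, 14, 18}, so |A + A| = 13.
Step 2: Doubling constant K = |A + A|/|A| = 13/5 = 13/5 ≈ 2.6000.
Step 3: Plünnecke-Ruzsa gives |3A| ≤ K³·|A| = (2.6000)³ · 5 ≈ 87.8800.
Step 4: Compute 3A = A + A + A directly by enumerating all triples (a,b,c) ∈ A³; |3A| = 25.
Step 5: Check 25 ≤ 87.8800? Yes ✓.

K = 13/5, Plünnecke-Ruzsa bound K³|A| ≈ 87.8800, |3A| = 25, inequality holds.


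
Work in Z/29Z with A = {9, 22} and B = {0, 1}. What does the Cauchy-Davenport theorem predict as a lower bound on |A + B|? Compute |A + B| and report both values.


Cauchy-Davenport: |A + B| ≥ min(p, |A| + |B| - 1) for A, B nonempty in Z/pZ.
|A| = 2, |B| = 2, p = 29.
CD lower bound = min(29, 2 + 2 - 1) = min(29, 3) = 3.
Compute A + B mod 29 directly:
a = 9: 9+0=9, 9+1=10
a = 22: 22+0=22, 22+1=23
A + B = {9, 10, 22, 23}, so |A + B| = 4.
Verify: 4 ≥ 3? Yes ✓.

CD lower bound = 3, actual |A + B| = 4.


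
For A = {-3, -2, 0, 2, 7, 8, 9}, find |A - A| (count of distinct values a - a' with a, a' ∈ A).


A - A = {a - a' : a, a' ∈ A}; |A| = 7.
Bounds: 2|A|-1 ≤ |A - A| ≤ |A|² - |A| + 1, i.e. 13 ≤ |A - A| ≤ 43.
Note: 0 ∈ A - A always (from a - a). The set is symmetric: if d ∈ A - A then -d ∈ A - A.
Enumerate nonzero differences d = a - a' with a > a' (then include -d):
Positive differences: {1, 2, 3, 4, 5, 6, 7, 8, 9, 10, 11, 12}
Full difference set: {0} ∪ (positive diffs) ∪ (negative diffs).
|A - A| = 1 + 2·12 = 25 (matches direct enumeration: 25).

|A - A| = 25


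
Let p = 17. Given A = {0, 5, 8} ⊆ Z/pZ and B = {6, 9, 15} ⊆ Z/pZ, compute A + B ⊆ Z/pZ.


Work in Z/17Z: reduce every sum a + b modulo 17.
Enumerate all 9 pairs:
a = 0: 0+6=6, 0+9=9, 0+15=15
a = 5: 5+6=11, 5+9=14, 5+15=3
a = 8: 8+6=14, 8+9=0, 8+15=6
Distinct residues collected: {0, 3, 6, 9, 11, 14, 15}
|A + B| = 7 (out of 17 total residues).

A + B = {0, 3, 6, 9, 11, 14, 15}


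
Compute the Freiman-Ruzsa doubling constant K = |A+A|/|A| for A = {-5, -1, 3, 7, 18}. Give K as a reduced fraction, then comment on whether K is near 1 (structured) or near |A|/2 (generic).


|A| = 5.
Compute A + A by enumerating all 25 pairs.
A + A = {-10, -6, -2, 2, 6, 10, 13, 14, 17, 21, 25, 36}, so |A + A| = 12.
K = |A + A| / |A| = 12/5 (already in lowest terms) ≈ 2.4000.
Reference: AP of size 5 gives K = 9/5 ≈ 1.8000; a fully generic set of size 5 gives K ≈ 3.0000.

|A| = 5, |A + A| = 12, K = 12/5.


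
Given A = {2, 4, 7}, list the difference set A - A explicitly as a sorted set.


A - A = {a - a' : a, a' ∈ A}.
Compute a - a' for each ordered pair (a, a'):
a = 2: 2-2=0, 2-4=-2, 2-7=-5
a = 4: 4-2=2, 4-4=0, 4-7=-3
a = 7: 7-2=5, 7-4=3, 7-7=0
Collecting distinct values (and noting 0 appears from a-a):
A - A = {-5, -3, -2, 0, 2, 3, 5}
|A - A| = 7

A - A = {-5, -3, -2, 0, 2, 3, 5}


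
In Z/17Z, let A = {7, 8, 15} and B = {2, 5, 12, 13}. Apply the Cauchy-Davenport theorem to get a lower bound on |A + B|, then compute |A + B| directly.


Cauchy-Davenport: |A + B| ≥ min(p, |A| + |B| - 1) for A, B nonempty in Z/pZ.
|A| = 3, |B| = 4, p = 17.
CD lower bound = min(17, 3 + 4 - 1) = min(17, 6) = 6.
Compute A + B mod 17 directly:
a = 7: 7+2=9, 7+5=12, 7+12=2, 7+13=3
a = 8: 8+2=10, 8+5=13, 8+12=3, 8+13=4
a = 15: 15+2=0, 15+5=3, 15+12=10, 15+13=11
A + B = {0, 2, 3, 4, 9, 10, 11, 12, 13}, so |A + B| = 9.
Verify: 9 ≥ 6? Yes ✓.

CD lower bound = 6, actual |A + B| = 9.


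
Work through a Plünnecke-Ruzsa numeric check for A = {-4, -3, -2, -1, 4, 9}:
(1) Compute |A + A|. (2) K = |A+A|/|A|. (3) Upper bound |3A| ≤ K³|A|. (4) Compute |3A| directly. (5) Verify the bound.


|A| = 6.
Step 1: Compute A + A by enumerating all 36 pairs.
A + A = {-8, -7, -6, -5, -4, -3, -2, 0, 1, 2, 3, 5, 6, 7, 8, 13, 18}, so |A + A| = 17.
Step 2: Doubling constant K = |A + A|/|A| = 17/6 = 17/6 ≈ 2.8333.
Step 3: Plünnecke-Ruzsa gives |3A| ≤ K³·|A| = (2.8333)³ · 6 ≈ 136.4722.
Step 4: Compute 3A = A + A + A directly by enumerating all triples (a,b,c) ∈ A³; |3A| = 30.
Step 5: Check 30 ≤ 136.4722? Yes ✓.

K = 17/6, Plünnecke-Ruzsa bound K³|A| ≈ 136.4722, |3A| = 30, inequality holds.


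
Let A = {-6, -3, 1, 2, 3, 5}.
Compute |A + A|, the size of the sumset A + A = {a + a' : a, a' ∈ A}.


A + A = {a + a' : a, a' ∈ A}; |A| = 6.
General bounds: 2|A| - 1 ≤ |A + A| ≤ |A|(|A|+1)/2, i.e. 11 ≤ |A + A| ≤ 21.
Lower bound 2|A|-1 is attained iff A is an arithmetic progression.
Enumerate sums a + a' for a ≤ a' (symmetric, so this suffices):
a = -6: -6+-6=-12, -6+-3=-9, -6+1=-5, -6+2=-4, -6+3=-3, -6+5=-1
a = -3: -3+-3=-6, -3+1=-2, -3+2=-1, -3+3=0, -3+5=2
a = 1: 1+1=2, 1+2=3, 1+3=4, 1+5=6
a = 2: 2+2=4, 2+3=5, 2+5=7
a = 3: 3+3=6, 3+5=8
a = 5: 5+5=10
Distinct sums: {-12, -9, -6, -5, -4, -3, -2, -1, 0, 2, 3, 4, 5, 6, 7, 8, 10}
|A + A| = 17

|A + A| = 17


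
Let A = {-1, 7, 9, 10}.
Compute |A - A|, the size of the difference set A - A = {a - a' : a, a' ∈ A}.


A - A = {a - a' : a, a' ∈ A}; |A| = 4.
Bounds: 2|A|-1 ≤ |A - A| ≤ |A|² - |A| + 1, i.e. 7 ≤ |A - A| ≤ 13.
Note: 0 ∈ A - A always (from a - a). The set is symmetric: if d ∈ A - A then -d ∈ A - A.
Enumerate nonzero differences d = a - a' with a > a' (then include -d):
Positive differences: {1, 2, 3, 8, 10, 11}
Full difference set: {0} ∪ (positive diffs) ∪ (negative diffs).
|A - A| = 1 + 2·6 = 13 (matches direct enumeration: 13).

|A - A| = 13


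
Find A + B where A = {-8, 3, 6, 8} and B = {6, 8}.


A + B = {a + b : a ∈ A, b ∈ B}.
Enumerate all |A|·|B| = 4·2 = 8 pairs (a, b) and collect distinct sums.
a = -8: -8+6=-2, -8+8=0
a = 3: 3+6=9, 3+8=11
a = 6: 6+6=12, 6+8=14
a = 8: 8+6=14, 8+8=16
Collecting distinct sums: A + B = {-2, 0, 9, 11, 12, 14, 16}
|A + B| = 7

A + B = {-2, 0, 9, 11, 12, 14, 16}


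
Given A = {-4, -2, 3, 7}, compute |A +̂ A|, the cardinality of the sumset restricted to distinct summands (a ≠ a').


Restricted sumset: A +̂ A = {a + a' : a ∈ A, a' ∈ A, a ≠ a'}.
Equivalently, take A + A and drop any sum 2a that is achievable ONLY as a + a for a ∈ A (i.e. sums representable only with equal summands).
Enumerate pairs (a, a') with a < a' (symmetric, so each unordered pair gives one sum; this covers all a ≠ a'):
  -4 + -2 = -6
  -4 + 3 = -1
  -4 + 7 = 3
  -2 + 3 = 1
  -2 + 7 = 5
  3 + 7 = 10
Collected distinct sums: {-6, -1, 1, 3, 5, 10}
|A +̂ A| = 6
(Reference bound: |A +̂ A| ≥ 2|A| - 3 for |A| ≥ 2, with |A| = 4 giving ≥ 5.)

|A +̂ A| = 6


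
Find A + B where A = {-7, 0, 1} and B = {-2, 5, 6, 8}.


A + B = {a + b : a ∈ A, b ∈ B}.
Enumerate all |A|·|B| = 3·4 = 12 pairs (a, b) and collect distinct sums.
a = -7: -7+-2=-9, -7+5=-2, -7+6=-1, -7+8=1
a = 0: 0+-2=-2, 0+5=5, 0+6=6, 0+8=8
a = 1: 1+-2=-1, 1+5=6, 1+6=7, 1+8=9
Collecting distinct sums: A + B = {-9, -2, -1, 1, 5, 6, 7, 8, 9}
|A + B| = 9

A + B = {-9, -2, -1, 1, 5, 6, 7, 8, 9}


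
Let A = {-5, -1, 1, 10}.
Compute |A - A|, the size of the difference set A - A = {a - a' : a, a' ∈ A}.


A - A = {a - a' : a, a' ∈ A}; |A| = 4.
Bounds: 2|A|-1 ≤ |A - A| ≤ |A|² - |A| + 1, i.e. 7 ≤ |A - A| ≤ 13.
Note: 0 ∈ A - A always (from a - a). The set is symmetric: if d ∈ A - A then -d ∈ A - A.
Enumerate nonzero differences d = a - a' with a > a' (then include -d):
Positive differences: {2, 4, 6, 9, 11, 15}
Full difference set: {0} ∪ (positive diffs) ∪ (negative diffs).
|A - A| = 1 + 2·6 = 13 (matches direct enumeration: 13).

|A - A| = 13


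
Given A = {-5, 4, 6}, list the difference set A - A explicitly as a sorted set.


A - A = {a - a' : a, a' ∈ A}.
Compute a - a' for each ordered pair (a, a'):
a = -5: -5--5=0, -5-4=-9, -5-6=-11
a = 4: 4--5=9, 4-4=0, 4-6=-2
a = 6: 6--5=11, 6-4=2, 6-6=0
Collecting distinct values (and noting 0 appears from a-a):
A - A = {-11, -9, -2, 0, 2, 9, 11}
|A - A| = 7

A - A = {-11, -9, -2, 0, 2, 9, 11}


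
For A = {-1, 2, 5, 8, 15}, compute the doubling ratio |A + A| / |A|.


|A| = 5.
Compute A + A by enumerating all 25 pairs.
A + A = {-2, 1, 4, 7, 10, 13, 14, 16, 17, 20, 23, 30}, so |A + A| = 12.
K = |A + A| / |A| = 12/5 (already in lowest terms) ≈ 2.4000.
Reference: AP of size 5 gives K = 9/5 ≈ 1.8000; a fully generic set of size 5 gives K ≈ 3.0000.

|A| = 5, |A + A| = 12, K = 12/5.


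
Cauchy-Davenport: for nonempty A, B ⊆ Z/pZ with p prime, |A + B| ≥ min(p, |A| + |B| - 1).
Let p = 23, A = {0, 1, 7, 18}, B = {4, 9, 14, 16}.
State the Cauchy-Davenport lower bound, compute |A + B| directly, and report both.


Cauchy-Davenport: |A + B| ≥ min(p, |A| + |B| - 1) for A, B nonempty in Z/pZ.
|A| = 4, |B| = 4, p = 23.
CD lower bound = min(23, 4 + 4 - 1) = min(23, 7) = 7.
Compute A + B mod 23 directly:
a = 0: 0+4=4, 0+9=9, 0+14=14, 0+16=16
a = 1: 1+4=5, 1+9=10, 1+14=15, 1+16=17
a = 7: 7+4=11, 7+9=16, 7+14=21, 7+16=0
a = 18: 18+4=22, 18+9=4, 18+14=9, 18+16=11
A + B = {0, 4, 5, 9, 10, 11, 14, 15, 16, 17, 21, 22}, so |A + B| = 12.
Verify: 12 ≥ 7? Yes ✓.

CD lower bound = 7, actual |A + B| = 12.


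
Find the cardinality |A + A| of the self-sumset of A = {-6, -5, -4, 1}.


A + A = {a + a' : a, a' ∈ A}; |A| = 4.
General bounds: 2|A| - 1 ≤ |A + A| ≤ |A|(|A|+1)/2, i.e. 7 ≤ |A + A| ≤ 10.
Lower bound 2|A|-1 is attained iff A is an arithmetic progression.
Enumerate sums a + a' for a ≤ a' (symmetric, so this suffices):
a = -6: -6+-6=-12, -6+-5=-11, -6+-4=-10, -6+1=-5
a = -5: -5+-5=-10, -5+-4=-9, -5+1=-4
a = -4: -4+-4=-8, -4+1=-3
a = 1: 1+1=2
Distinct sums: {-12, -11, -10, -9, -8, -5, -4, -3, 2}
|A + A| = 9

|A + A| = 9


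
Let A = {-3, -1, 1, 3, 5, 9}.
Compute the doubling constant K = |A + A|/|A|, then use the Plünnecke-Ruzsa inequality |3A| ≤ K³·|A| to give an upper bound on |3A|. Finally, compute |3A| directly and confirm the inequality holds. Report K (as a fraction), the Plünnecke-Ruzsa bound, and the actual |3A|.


|A| = 6.
Step 1: Compute A + A by enumerating all 36 pairs.
A + A = {-6, -4, -2, 0, 2, 4, 6, 8, 10, 12, 14, 18}, so |A + A| = 12.
Step 2: Doubling constant K = |A + A|/|A| = 12/6 = 12/6 ≈ 2.0000.
Step 3: Plünnecke-Ruzsa gives |3A| ≤ K³·|A| = (2.0000)³ · 6 ≈ 48.0000.
Step 4: Compute 3A = A + A + A directly by enumerating all triples (a,b,c) ∈ A³; |3A| = 18.
Step 5: Check 18 ≤ 48.0000? Yes ✓.

K = 12/6, Plünnecke-Ruzsa bound K³|A| ≈ 48.0000, |3A| = 18, inequality holds.


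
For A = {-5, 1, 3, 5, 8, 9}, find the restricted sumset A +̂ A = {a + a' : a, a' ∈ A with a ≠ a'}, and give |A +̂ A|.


Restricted sumset: A +̂ A = {a + a' : a ∈ A, a' ∈ A, a ≠ a'}.
Equivalently, take A + A and drop any sum 2a that is achievable ONLY as a + a for a ∈ A (i.e. sums representable only with equal summands).
Enumerate pairs (a, a') with a < a' (symmetric, so each unordered pair gives one sum; this covers all a ≠ a'):
  -5 + 1 = -4
  -5 + 3 = -2
  -5 + 5 = 0
  -5 + 8 = 3
  -5 + 9 = 4
  1 + 3 = 4
  1 + 5 = 6
  1 + 8 = 9
  1 + 9 = 10
  3 + 5 = 8
  3 + 8 = 11
  3 + 9 = 12
  5 + 8 = 13
  5 + 9 = 14
  8 + 9 = 17
Collected distinct sums: {-4, -2, 0, 3, 4, 6, 8, 9, 10, 11, 12, 13, 14, 17}
|A +̂ A| = 14
(Reference bound: |A +̂ A| ≥ 2|A| - 3 for |A| ≥ 2, with |A| = 6 giving ≥ 9.)

|A +̂ A| = 14


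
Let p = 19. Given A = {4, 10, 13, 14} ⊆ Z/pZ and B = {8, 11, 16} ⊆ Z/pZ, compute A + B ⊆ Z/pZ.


Work in Z/19Z: reduce every sum a + b modulo 19.
Enumerate all 12 pairs:
a = 4: 4+8=12, 4+11=15, 4+16=1
a = 10: 10+8=18, 10+11=2, 10+16=7
a = 13: 13+8=2, 13+11=5, 13+16=10
a = 14: 14+8=3, 14+11=6, 14+16=11
Distinct residues collected: {1, 2, 3, 5, 6, 7, 10, 11, 12, 15, 18}
|A + B| = 11 (out of 19 total residues).

A + B = {1, 2, 3, 5, 6, 7, 10, 11, 12, 15, 18}


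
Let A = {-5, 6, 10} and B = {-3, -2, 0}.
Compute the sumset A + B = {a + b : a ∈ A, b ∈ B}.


A + B = {a + b : a ∈ A, b ∈ B}.
Enumerate all |A|·|B| = 3·3 = 9 pairs (a, b) and collect distinct sums.
a = -5: -5+-3=-8, -5+-2=-7, -5+0=-5
a = 6: 6+-3=3, 6+-2=4, 6+0=6
a = 10: 10+-3=7, 10+-2=8, 10+0=10
Collecting distinct sums: A + B = {-8, -7, -5, 3, 4, 6, 7, 8, 10}
|A + B| = 9

A + B = {-8, -7, -5, 3, 4, 6, 7, 8, 10}


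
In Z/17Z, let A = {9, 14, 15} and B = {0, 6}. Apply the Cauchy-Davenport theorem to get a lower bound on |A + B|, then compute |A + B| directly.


Cauchy-Davenport: |A + B| ≥ min(p, |A| + |B| - 1) for A, B nonempty in Z/pZ.
|A| = 3, |B| = 2, p = 17.
CD lower bound = min(17, 3 + 2 - 1) = min(17, 4) = 4.
Compute A + B mod 17 directly:
a = 9: 9+0=9, 9+6=15
a = 14: 14+0=14, 14+6=3
a = 15: 15+0=15, 15+6=4
A + B = {3, 4, 9, 14, 15}, so |A + B| = 5.
Verify: 5 ≥ 4? Yes ✓.

CD lower bound = 4, actual |A + B| = 5.


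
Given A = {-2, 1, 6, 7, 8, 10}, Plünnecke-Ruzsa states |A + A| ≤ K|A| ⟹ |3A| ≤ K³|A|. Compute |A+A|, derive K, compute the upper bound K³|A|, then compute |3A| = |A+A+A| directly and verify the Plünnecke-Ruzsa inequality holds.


|A| = 6.
Step 1: Compute A + A by enumerating all 36 pairs.
A + A = {-4, -1, 2, 4, 5, 6, 7, 8, 9, 11, 12, 13, 14, 15, 16, 17, 18, 20}, so |A + A| = 18.
Step 2: Doubling constant K = |A + A|/|A| = 18/6 = 18/6 ≈ 3.0000.
Step 3: Plünnecke-Ruzsa gives |3A| ≤ K³·|A| = (3.0000)³ · 6 ≈ 162.0000.
Step 4: Compute 3A = A + A + A directly by enumerating all triples (a,b,c) ∈ A³; |3A| = 31.
Step 5: Check 31 ≤ 162.0000? Yes ✓.

K = 18/6, Plünnecke-Ruzsa bound K³|A| ≈ 162.0000, |3A| = 31, inequality holds.


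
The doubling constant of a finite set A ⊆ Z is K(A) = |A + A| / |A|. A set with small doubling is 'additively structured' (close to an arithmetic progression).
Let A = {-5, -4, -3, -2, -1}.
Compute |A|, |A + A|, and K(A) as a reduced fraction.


|A| = 5.
Compute A + A by enumerating all 25 pairs.
A + A = {-10, -9, -8, -7, -6, -5, -4, -3, -2}, so |A + A| = 9.
K = |A + A| / |A| = 9/5 (already in lowest terms) ≈ 1.8000.
Reference: AP of size 5 gives K = 9/5 ≈ 1.8000; a fully generic set of size 5 gives K ≈ 3.0000.

|A| = 5, |A + A| = 9, K = 9/5.


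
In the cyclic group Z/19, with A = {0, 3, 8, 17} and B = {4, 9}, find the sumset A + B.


Work in Z/19Z: reduce every sum a + b modulo 19.
Enumerate all 8 pairs:
a = 0: 0+4=4, 0+9=9
a = 3: 3+4=7, 3+9=12
a = 8: 8+4=12, 8+9=17
a = 17: 17+4=2, 17+9=7
Distinct residues collected: {2, 4, 7, 9, 12, 17}
|A + B| = 6 (out of 19 total residues).

A + B = {2, 4, 7, 9, 12, 17}


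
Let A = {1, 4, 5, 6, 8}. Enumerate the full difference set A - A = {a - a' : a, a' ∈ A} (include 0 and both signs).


A - A = {a - a' : a, a' ∈ A}.
Compute a - a' for each ordered pair (a, a'):
a = 1: 1-1=0, 1-4=-3, 1-5=-4, 1-6=-5, 1-8=-7
a = 4: 4-1=3, 4-4=0, 4-5=-1, 4-6=-2, 4-8=-4
a = 5: 5-1=4, 5-4=1, 5-5=0, 5-6=-1, 5-8=-3
a = 6: 6-1=5, 6-4=2, 6-5=1, 6-6=0, 6-8=-2
a = 8: 8-1=7, 8-4=4, 8-5=3, 8-6=2, 8-8=0
Collecting distinct values (and noting 0 appears from a-a):
A - A = {-7, -5, -4, -3, -2, -1, 0, 1, 2, 3, 4, 5, 7}
|A - A| = 13

A - A = {-7, -5, -4, -3, -2, -1, 0, 1, 2, 3, 4, 5, 7}


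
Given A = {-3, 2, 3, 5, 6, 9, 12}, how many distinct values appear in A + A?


A + A = {a + a' : a, a' ∈ A}; |A| = 7.
General bounds: 2|A| - 1 ≤ |A + A| ≤ |A|(|A|+1)/2, i.e. 13 ≤ |A + A| ≤ 28.
Lower bound 2|A|-1 is attained iff A is an arithmetic progression.
Enumerate sums a + a' for a ≤ a' (symmetric, so this suffices):
a = -3: -3+-3=-6, -3+2=-1, -3+3=0, -3+5=2, -3+6=3, -3+9=6, -3+12=9
a = 2: 2+2=4, 2+3=5, 2+5=7, 2+6=8, 2+9=11, 2+12=14
a = 3: 3+3=6, 3+5=8, 3+6=9, 3+9=12, 3+12=15
a = 5: 5+5=10, 5+6=11, 5+9=14, 5+12=17
a = 6: 6+6=12, 6+9=15, 6+12=18
a = 9: 9+9=18, 9+12=21
a = 12: 12+12=24
Distinct sums: {-6, -1, 0, 2, 3, 4, 5, 6, 7, 8, 9, 10, 11, 12, 14, 15, 17, 18, 21, 24}
|A + A| = 20

|A + A| = 20


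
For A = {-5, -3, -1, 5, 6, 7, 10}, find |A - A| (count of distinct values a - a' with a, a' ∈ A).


A - A = {a - a' : a, a' ∈ A}; |A| = 7.
Bounds: 2|A|-1 ≤ |A - A| ≤ |A|² - |A| + 1, i.e. 13 ≤ |A - A| ≤ 43.
Note: 0 ∈ A - A always (from a - a). The set is symmetric: if d ∈ A - A then -d ∈ A - A.
Enumerate nonzero differences d = a - a' with a > a' (then include -d):
Positive differences: {1, 2, 3, 4, 5, 6, 7, 8, 9, 10, 11, 12, 13, 15}
Full difference set: {0} ∪ (positive diffs) ∪ (negative diffs).
|A - A| = 1 + 2·14 = 29 (matches direct enumeration: 29).

|A - A| = 29


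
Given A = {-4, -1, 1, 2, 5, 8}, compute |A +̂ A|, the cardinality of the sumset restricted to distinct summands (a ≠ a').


Restricted sumset: A +̂ A = {a + a' : a ∈ A, a' ∈ A, a ≠ a'}.
Equivalently, take A + A and drop any sum 2a that is achievable ONLY as a + a for a ∈ A (i.e. sums representable only with equal summands).
Enumerate pairs (a, a') with a < a' (symmetric, so each unordered pair gives one sum; this covers all a ≠ a'):
  -4 + -1 = -5
  -4 + 1 = -3
  -4 + 2 = -2
  -4 + 5 = 1
  -4 + 8 = 4
  -1 + 1 = 0
  -1 + 2 = 1
  -1 + 5 = 4
  -1 + 8 = 7
  1 + 2 = 3
  1 + 5 = 6
  1 + 8 = 9
  2 + 5 = 7
  2 + 8 = 10
  5 + 8 = 13
Collected distinct sums: {-5, -3, -2, 0, 1, 3, 4, 6, 7, 9, 10, 13}
|A +̂ A| = 12
(Reference bound: |A +̂ A| ≥ 2|A| - 3 for |A| ≥ 2, with |A| = 6 giving ≥ 9.)

|A +̂ A| = 12


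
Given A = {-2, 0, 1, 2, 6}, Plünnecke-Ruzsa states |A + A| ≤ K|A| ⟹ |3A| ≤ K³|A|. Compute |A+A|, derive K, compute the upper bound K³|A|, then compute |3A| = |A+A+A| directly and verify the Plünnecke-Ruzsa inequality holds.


|A| = 5.
Step 1: Compute A + A by enumerating all 25 pairs.
A + A = {-4, -2, -1, 0, 1, 2, 3, 4, 6, 7, 8, 12}, so |A + A| = 12.
Step 2: Doubling constant K = |A + A|/|A| = 12/5 = 12/5 ≈ 2.4000.
Step 3: Plünnecke-Ruzsa gives |3A| ≤ K³·|A| = (2.4000)³ · 5 ≈ 69.1200.
Step 4: Compute 3A = A + A + A directly by enumerating all triples (a,b,c) ∈ A³; |3A| = 20.
Step 5: Check 20 ≤ 69.1200? Yes ✓.

K = 12/5, Plünnecke-Ruzsa bound K³|A| ≈ 69.1200, |3A| = 20, inequality holds.


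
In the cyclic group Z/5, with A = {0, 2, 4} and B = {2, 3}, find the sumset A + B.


Work in Z/5Z: reduce every sum a + b modulo 5.
Enumerate all 6 pairs:
a = 0: 0+2=2, 0+3=3
a = 2: 2+2=4, 2+3=0
a = 4: 4+2=1, 4+3=2
Distinct residues collected: {0, 1, 2, 3, 4}
|A + B| = 5 (out of 5 total residues).

A + B = {0, 1, 2, 3, 4}


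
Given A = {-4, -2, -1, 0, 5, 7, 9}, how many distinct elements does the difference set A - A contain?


A - A = {a - a' : a, a' ∈ A}; |A| = 7.
Bounds: 2|A|-1 ≤ |A - A| ≤ |A|² - |A| + 1, i.e. 13 ≤ |A - A| ≤ 43.
Note: 0 ∈ A - A always (from a - a). The set is symmetric: if d ∈ A - A then -d ∈ A - A.
Enumerate nonzero differences d = a - a' with a > a' (then include -d):
Positive differences: {1, 2, 3, 4, 5, 6, 7, 8, 9, 10, 11, 13}
Full difference set: {0} ∪ (positive diffs) ∪ (negative diffs).
|A - A| = 1 + 2·12 = 25 (matches direct enumeration: 25).

|A - A| = 25


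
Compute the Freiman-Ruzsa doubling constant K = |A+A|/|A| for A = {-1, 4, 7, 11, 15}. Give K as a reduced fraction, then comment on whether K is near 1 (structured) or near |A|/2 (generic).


|A| = 5.
Compute A + A by enumerating all 25 pairs.
A + A = {-2, 3, 6, 8, 10, 11, 14, 15, 18, 19, 22, 26, 30}, so |A + A| = 13.
K = |A + A| / |A| = 13/5 (already in lowest terms) ≈ 2.6000.
Reference: AP of size 5 gives K = 9/5 ≈ 1.8000; a fully generic set of size 5 gives K ≈ 3.0000.

|A| = 5, |A + A| = 13, K = 13/5.


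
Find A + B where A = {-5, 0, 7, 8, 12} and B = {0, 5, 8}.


A + B = {a + b : a ∈ A, b ∈ B}.
Enumerate all |A|·|B| = 5·3 = 15 pairs (a, b) and collect distinct sums.
a = -5: -5+0=-5, -5+5=0, -5+8=3
a = 0: 0+0=0, 0+5=5, 0+8=8
a = 7: 7+0=7, 7+5=12, 7+8=15
a = 8: 8+0=8, 8+5=13, 8+8=16
a = 12: 12+0=12, 12+5=17, 12+8=20
Collecting distinct sums: A + B = {-5, 0, 3, 5, 7, 8, 12, 13, 15, 16, 17, 20}
|A + B| = 12

A + B = {-5, 0, 3, 5, 7, 8, 12, 13, 15, 16, 17, 20}


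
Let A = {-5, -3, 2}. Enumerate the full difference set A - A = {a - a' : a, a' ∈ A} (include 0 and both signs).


A - A = {a - a' : a, a' ∈ A}.
Compute a - a' for each ordered pair (a, a'):
a = -5: -5--5=0, -5--3=-2, -5-2=-7
a = -3: -3--5=2, -3--3=0, -3-2=-5
a = 2: 2--5=7, 2--3=5, 2-2=0
Collecting distinct values (and noting 0 appears from a-a):
A - A = {-7, -5, -2, 0, 2, 5, 7}
|A - A| = 7

A - A = {-7, -5, -2, 0, 2, 5, 7}


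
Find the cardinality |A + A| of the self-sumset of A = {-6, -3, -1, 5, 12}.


A + A = {a + a' : a, a' ∈ A}; |A| = 5.
General bounds: 2|A| - 1 ≤ |A + A| ≤ |A|(|A|+1)/2, i.e. 9 ≤ |A + A| ≤ 15.
Lower bound 2|A|-1 is attained iff A is an arithmetic progression.
Enumerate sums a + a' for a ≤ a' (symmetric, so this suffices):
a = -6: -6+-6=-12, -6+-3=-9, -6+-1=-7, -6+5=-1, -6+12=6
a = -3: -3+-3=-6, -3+-1=-4, -3+5=2, -3+12=9
a = -1: -1+-1=-2, -1+5=4, -1+12=11
a = 5: 5+5=10, 5+12=17
a = 12: 12+12=24
Distinct sums: {-12, -9, -7, -6, -4, -2, -1, 2, 4, 6, 9, 10, 11, 17, 24}
|A + A| = 15

|A + A| = 15


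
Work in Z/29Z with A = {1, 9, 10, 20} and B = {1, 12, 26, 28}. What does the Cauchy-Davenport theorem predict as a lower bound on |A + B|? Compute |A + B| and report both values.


Cauchy-Davenport: |A + B| ≥ min(p, |A| + |B| - 1) for A, B nonempty in Z/pZ.
|A| = 4, |B| = 4, p = 29.
CD lower bound = min(29, 4 + 4 - 1) = min(29, 7) = 7.
Compute A + B mod 29 directly:
a = 1: 1+1=2, 1+12=13, 1+26=27, 1+28=0
a = 9: 9+1=10, 9+12=21, 9+26=6, 9+28=8
a = 10: 10+1=11, 10+12=22, 10+26=7, 10+28=9
a = 20: 20+1=21, 20+12=3, 20+26=17, 20+28=19
A + B = {0, 2, 3, 6, 7, 8, 9, 10, 11, 13, 17, 19, 21, 22, 27}, so |A + B| = 15.
Verify: 15 ≥ 7? Yes ✓.

CD lower bound = 7, actual |A + B| = 15.


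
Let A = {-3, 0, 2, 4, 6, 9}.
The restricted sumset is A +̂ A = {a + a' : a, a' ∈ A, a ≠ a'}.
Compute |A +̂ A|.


Restricted sumset: A +̂ A = {a + a' : a ∈ A, a' ∈ A, a ≠ a'}.
Equivalently, take A + A and drop any sum 2a that is achievable ONLY as a + a for a ∈ A (i.e. sums representable only with equal summands).
Enumerate pairs (a, a') with a < a' (symmetric, so each unordered pair gives one sum; this covers all a ≠ a'):
  -3 + 0 = -3
  -3 + 2 = -1
  -3 + 4 = 1
  -3 + 6 = 3
  -3 + 9 = 6
  0 + 2 = 2
  0 + 4 = 4
  0 + 6 = 6
  0 + 9 = 9
  2 + 4 = 6
  2 + 6 = 8
  2 + 9 = 11
  4 + 6 = 10
  4 + 9 = 13
  6 + 9 = 15
Collected distinct sums: {-3, -1, 1, 2, 3, 4, 6, 8, 9, 10, 11, 13, 15}
|A +̂ A| = 13
(Reference bound: |A +̂ A| ≥ 2|A| - 3 for |A| ≥ 2, with |A| = 6 giving ≥ 9.)

|A +̂ A| = 13


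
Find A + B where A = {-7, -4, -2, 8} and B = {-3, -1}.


A + B = {a + b : a ∈ A, b ∈ B}.
Enumerate all |A|·|B| = 4·2 = 8 pairs (a, b) and collect distinct sums.
a = -7: -7+-3=-10, -7+-1=-8
a = -4: -4+-3=-7, -4+-1=-5
a = -2: -2+-3=-5, -2+-1=-3
a = 8: 8+-3=5, 8+-1=7
Collecting distinct sums: A + B = {-10, -8, -7, -5, -3, 5, 7}
|A + B| = 7

A + B = {-10, -8, -7, -5, -3, 5, 7}


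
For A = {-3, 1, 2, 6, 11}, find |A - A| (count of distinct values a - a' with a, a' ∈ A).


A - A = {a - a' : a, a' ∈ A}; |A| = 5.
Bounds: 2|A|-1 ≤ |A - A| ≤ |A|² - |A| + 1, i.e. 9 ≤ |A - A| ≤ 21.
Note: 0 ∈ A - A always (from a - a). The set is symmetric: if d ∈ A - A then -d ∈ A - A.
Enumerate nonzero differences d = a - a' with a > a' (then include -d):
Positive differences: {1, 4, 5, 9, 10, 14}
Full difference set: {0} ∪ (positive diffs) ∪ (negative diffs).
|A - A| = 1 + 2·6 = 13 (matches direct enumeration: 13).

|A - A| = 13


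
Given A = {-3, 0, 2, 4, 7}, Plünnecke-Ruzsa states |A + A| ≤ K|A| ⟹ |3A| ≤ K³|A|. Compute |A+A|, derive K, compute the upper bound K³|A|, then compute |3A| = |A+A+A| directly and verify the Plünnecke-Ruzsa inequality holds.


|A| = 5.
Step 1: Compute A + A by enumerating all 25 pairs.
A + A = {-6, -3, -1, 0, 1, 2, 4, 6, 7, 8, 9, 11, 14}, so |A + A| = 13.
Step 2: Doubling constant K = |A + A|/|A| = 13/5 = 13/5 ≈ 2.6000.
Step 3: Plünnecke-Ruzsa gives |3A| ≤ K³·|A| = (2.6000)³ · 5 ≈ 87.8800.
Step 4: Compute 3A = A + A + A directly by enumerating all triples (a,b,c) ∈ A³; |3A| = 25.
Step 5: Check 25 ≤ 87.8800? Yes ✓.

K = 13/5, Plünnecke-Ruzsa bound K³|A| ≈ 87.8800, |3A| = 25, inequality holds.


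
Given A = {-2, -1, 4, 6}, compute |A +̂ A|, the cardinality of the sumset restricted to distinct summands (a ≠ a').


Restricted sumset: A +̂ A = {a + a' : a ∈ A, a' ∈ A, a ≠ a'}.
Equivalently, take A + A and drop any sum 2a that is achievable ONLY as a + a for a ∈ A (i.e. sums representable only with equal summands).
Enumerate pairs (a, a') with a < a' (symmetric, so each unordered pair gives one sum; this covers all a ≠ a'):
  -2 + -1 = -3
  -2 + 4 = 2
  -2 + 6 = 4
  -1 + 4 = 3
  -1 + 6 = 5
  4 + 6 = 10
Collected distinct sums: {-3, 2, 3, 4, 5, 10}
|A +̂ A| = 6
(Reference bound: |A +̂ A| ≥ 2|A| - 3 for |A| ≥ 2, with |A| = 4 giving ≥ 5.)

|A +̂ A| = 6


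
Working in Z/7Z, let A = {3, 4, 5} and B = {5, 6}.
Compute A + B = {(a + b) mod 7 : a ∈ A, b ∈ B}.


Work in Z/7Z: reduce every sum a + b modulo 7.
Enumerate all 6 pairs:
a = 3: 3+5=1, 3+6=2
a = 4: 4+5=2, 4+6=3
a = 5: 5+5=3, 5+6=4
Distinct residues collected: {1, 2, 3, 4}
|A + B| = 4 (out of 7 total residues).

A + B = {1, 2, 3, 4}


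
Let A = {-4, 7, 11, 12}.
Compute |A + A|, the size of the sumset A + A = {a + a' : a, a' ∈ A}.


A + A = {a + a' : a, a' ∈ A}; |A| = 4.
General bounds: 2|A| - 1 ≤ |A + A| ≤ |A|(|A|+1)/2, i.e. 7 ≤ |A + A| ≤ 10.
Lower bound 2|A|-1 is attained iff A is an arithmetic progression.
Enumerate sums a + a' for a ≤ a' (symmetric, so this suffices):
a = -4: -4+-4=-8, -4+7=3, -4+11=7, -4+12=8
a = 7: 7+7=14, 7+11=18, 7+12=19
a = 11: 11+11=22, 11+12=23
a = 12: 12+12=24
Distinct sums: {-8, 3, 7, 8, 14, 18, 19, 22, 23, 24}
|A + A| = 10

|A + A| = 10


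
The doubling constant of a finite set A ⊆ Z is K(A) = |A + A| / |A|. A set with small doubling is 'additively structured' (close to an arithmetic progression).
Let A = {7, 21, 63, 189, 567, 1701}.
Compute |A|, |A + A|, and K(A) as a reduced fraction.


|A| = 6.
Compute A + A by enumerating all 36 pairs.
A + A = {14, 28, 42, 70, 84, 126, 196, 210, 252, 378, 574, 588, 630, 756, 1134, 1708, 1722, 1764, 1890, 2268, 3402}, so |A + A| = 21.
K = |A + A| / |A| = 21/6 = 7/2 ≈ 3.5000.
Reference: AP of size 6 gives K = 11/6 ≈ 1.8333; a fully generic set of size 6 gives K ≈ 3.5000.

|A| = 6, |A + A| = 21, K = 21/6 = 7/2.


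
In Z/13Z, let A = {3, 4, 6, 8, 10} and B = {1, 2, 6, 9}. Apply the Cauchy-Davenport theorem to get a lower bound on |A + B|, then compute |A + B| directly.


Cauchy-Davenport: |A + B| ≥ min(p, |A| + |B| - 1) for A, B nonempty in Z/pZ.
|A| = 5, |B| = 4, p = 13.
CD lower bound = min(13, 5 + 4 - 1) = min(13, 8) = 8.
Compute A + B mod 13 directly:
a = 3: 3+1=4, 3+2=5, 3+6=9, 3+9=12
a = 4: 4+1=5, 4+2=6, 4+6=10, 4+9=0
a = 6: 6+1=7, 6+2=8, 6+6=12, 6+9=2
a = 8: 8+1=9, 8+2=10, 8+6=1, 8+9=4
a = 10: 10+1=11, 10+2=12, 10+6=3, 10+9=6
A + B = {0, 1, 2, 3, 4, 5, 6, 7, 8, 9, 10, 11, 12}, so |A + B| = 13.
Verify: 13 ≥ 8? Yes ✓.

CD lower bound = 8, actual |A + B| = 13.


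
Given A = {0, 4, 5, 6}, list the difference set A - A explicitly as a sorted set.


A - A = {a - a' : a, a' ∈ A}.
Compute a - a' for each ordered pair (a, a'):
a = 0: 0-0=0, 0-4=-4, 0-5=-5, 0-6=-6
a = 4: 4-0=4, 4-4=0, 4-5=-1, 4-6=-2
a = 5: 5-0=5, 5-4=1, 5-5=0, 5-6=-1
a = 6: 6-0=6, 6-4=2, 6-5=1, 6-6=0
Collecting distinct values (and noting 0 appears from a-a):
A - A = {-6, -5, -4, -2, -1, 0, 1, 2, 4, 5, 6}
|A - A| = 11

A - A = {-6, -5, -4, -2, -1, 0, 1, 2, 4, 5, 6}


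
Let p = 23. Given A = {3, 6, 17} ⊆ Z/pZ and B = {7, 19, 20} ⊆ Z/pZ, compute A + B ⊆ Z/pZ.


Work in Z/23Z: reduce every sum a + b modulo 23.
Enumerate all 9 pairs:
a = 3: 3+7=10, 3+19=22, 3+20=0
a = 6: 6+7=13, 6+19=2, 6+20=3
a = 17: 17+7=1, 17+19=13, 17+20=14
Distinct residues collected: {0, 1, 2, 3, 10, 13, 14, 22}
|A + B| = 8 (out of 23 total residues).

A + B = {0, 1, 2, 3, 10, 13, 14, 22}


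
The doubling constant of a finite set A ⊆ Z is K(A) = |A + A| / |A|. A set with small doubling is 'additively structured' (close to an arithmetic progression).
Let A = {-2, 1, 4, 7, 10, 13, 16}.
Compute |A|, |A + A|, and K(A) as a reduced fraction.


|A| = 7.
Compute A + A by enumerating all 49 pairs.
A + A = {-4, -1, 2, 5, 8, 11, 14, 17, 20, 23, 26, 29, 32}, so |A + A| = 13.
K = |A + A| / |A| = 13/7 (already in lowest terms) ≈ 1.8571.
Reference: AP of size 7 gives K = 13/7 ≈ 1.8571; a fully generic set of size 7 gives K ≈ 4.0000.

|A| = 7, |A + A| = 13, K = 13/7.


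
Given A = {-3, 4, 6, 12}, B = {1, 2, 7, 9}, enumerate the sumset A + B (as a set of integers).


A + B = {a + b : a ∈ A, b ∈ B}.
Enumerate all |A|·|B| = 4·4 = 16 pairs (a, b) and collect distinct sums.
a = -3: -3+1=-2, -3+2=-1, -3+7=4, -3+9=6
a = 4: 4+1=5, 4+2=6, 4+7=11, 4+9=13
a = 6: 6+1=7, 6+2=8, 6+7=13, 6+9=15
a = 12: 12+1=13, 12+2=14, 12+7=19, 12+9=21
Collecting distinct sums: A + B = {-2, -1, 4, 5, 6, 7, 8, 11, 13, 14, 15, 19, 21}
|A + B| = 13

A + B = {-2, -1, 4, 5, 6, 7, 8, 11, 13, 14, 15, 19, 21}


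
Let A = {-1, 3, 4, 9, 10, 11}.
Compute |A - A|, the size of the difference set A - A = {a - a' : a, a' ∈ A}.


A - A = {a - a' : a, a' ∈ A}; |A| = 6.
Bounds: 2|A|-1 ≤ |A - A| ≤ |A|² - |A| + 1, i.e. 11 ≤ |A - A| ≤ 31.
Note: 0 ∈ A - A always (from a - a). The set is symmetric: if d ∈ A - A then -d ∈ A - A.
Enumerate nonzero differences d = a - a' with a > a' (then include -d):
Positive differences: {1, 2, 4, 5, 6, 7, 8, 10, 11, 12}
Full difference set: {0} ∪ (positive diffs) ∪ (negative diffs).
|A - A| = 1 + 2·10 = 21 (matches direct enumeration: 21).

|A - A| = 21


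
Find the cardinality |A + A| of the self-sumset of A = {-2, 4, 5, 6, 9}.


A + A = {a + a' : a, a' ∈ A}; |A| = 5.
General bounds: 2|A| - 1 ≤ |A + A| ≤ |A|(|A|+1)/2, i.e. 9 ≤ |A + A| ≤ 15.
Lower bound 2|A|-1 is attained iff A is an arithmetic progression.
Enumerate sums a + a' for a ≤ a' (symmetric, so this suffices):
a = -2: -2+-2=-4, -2+4=2, -2+5=3, -2+6=4, -2+9=7
a = 4: 4+4=8, 4+5=9, 4+6=10, 4+9=13
a = 5: 5+5=10, 5+6=11, 5+9=14
a = 6: 6+6=12, 6+9=15
a = 9: 9+9=18
Distinct sums: {-4, 2, 3, 4, 7, 8, 9, 10, 11, 12, 13, 14, 15, 18}
|A + A| = 14

|A + A| = 14


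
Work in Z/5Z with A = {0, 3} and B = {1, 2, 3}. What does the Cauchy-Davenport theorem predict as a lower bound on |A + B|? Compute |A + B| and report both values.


Cauchy-Davenport: |A + B| ≥ min(p, |A| + |B| - 1) for A, B nonempty in Z/pZ.
|A| = 2, |B| = 3, p = 5.
CD lower bound = min(5, 2 + 3 - 1) = min(5, 4) = 4.
Compute A + B mod 5 directly:
a = 0: 0+1=1, 0+2=2, 0+3=3
a = 3: 3+1=4, 3+2=0, 3+3=1
A + B = {0, 1, 2, 3, 4}, so |A + B| = 5.
Verify: 5 ≥ 4? Yes ✓.

CD lower bound = 4, actual |A + B| = 5.


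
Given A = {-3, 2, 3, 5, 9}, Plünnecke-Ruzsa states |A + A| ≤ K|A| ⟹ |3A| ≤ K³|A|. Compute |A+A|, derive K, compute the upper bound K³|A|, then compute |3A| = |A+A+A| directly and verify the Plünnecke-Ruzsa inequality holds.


|A| = 5.
Step 1: Compute A + A by enumerating all 25 pairs.
A + A = {-6, -1, 0, 2, 4, 5, 6, 7, 8, 10, 11, 12, 14, 18}, so |A + A| = 14.
Step 2: Doubling constant K = |A + A|/|A| = 14/5 = 14/5 ≈ 2.8000.
Step 3: Plünnecke-Ruzsa gives |3A| ≤ K³·|A| = (2.8000)³ · 5 ≈ 109.7600.
Step 4: Compute 3A = A + A + A directly by enumerating all triples (a,b,c) ∈ A³; |3A| = 26.
Step 5: Check 26 ≤ 109.7600? Yes ✓.

K = 14/5, Plünnecke-Ruzsa bound K³|A| ≈ 109.7600, |3A| = 26, inequality holds.


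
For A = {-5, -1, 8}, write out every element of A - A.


A - A = {a - a' : a, a' ∈ A}.
Compute a - a' for each ordered pair (a, a'):
a = -5: -5--5=0, -5--1=-4, -5-8=-13
a = -1: -1--5=4, -1--1=0, -1-8=-9
a = 8: 8--5=13, 8--1=9, 8-8=0
Collecting distinct values (and noting 0 appears from a-a):
A - A = {-13, -9, -4, 0, 4, 9, 13}
|A - A| = 7

A - A = {-13, -9, -4, 0, 4, 9, 13}


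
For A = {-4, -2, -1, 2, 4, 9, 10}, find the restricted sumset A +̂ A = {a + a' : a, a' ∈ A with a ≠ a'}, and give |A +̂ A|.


Restricted sumset: A +̂ A = {a + a' : a ∈ A, a' ∈ A, a ≠ a'}.
Equivalently, take A + A and drop any sum 2a that is achievable ONLY as a + a for a ∈ A (i.e. sums representable only with equal summands).
Enumerate pairs (a, a') with a < a' (symmetric, so each unordered pair gives one sum; this covers all a ≠ a'):
  -4 + -2 = -6
  -4 + -1 = -5
  -4 + 2 = -2
  -4 + 4 = 0
  -4 + 9 = 5
  -4 + 10 = 6
  -2 + -1 = -3
  -2 + 2 = 0
  -2 + 4 = 2
  -2 + 9 = 7
  -2 + 10 = 8
  -1 + 2 = 1
  -1 + 4 = 3
  -1 + 9 = 8
  -1 + 10 = 9
  2 + 4 = 6
  2 + 9 = 11
  2 + 10 = 12
  4 + 9 = 13
  4 + 10 = 14
  9 + 10 = 19
Collected distinct sums: {-6, -5, -3, -2, 0, 1, 2, 3, 5, 6, 7, 8, 9, 11, 12, 13, 14, 19}
|A +̂ A| = 18
(Reference bound: |A +̂ A| ≥ 2|A| - 3 for |A| ≥ 2, with |A| = 7 giving ≥ 11.)

|A +̂ A| = 18


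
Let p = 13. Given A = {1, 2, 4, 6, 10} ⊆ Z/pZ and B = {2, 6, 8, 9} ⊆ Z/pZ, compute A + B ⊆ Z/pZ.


Work in Z/13Z: reduce every sum a + b modulo 13.
Enumerate all 20 pairs:
a = 1: 1+2=3, 1+6=7, 1+8=9, 1+9=10
a = 2: 2+2=4, 2+6=8, 2+8=10, 2+9=11
a = 4: 4+2=6, 4+6=10, 4+8=12, 4+9=0
a = 6: 6+2=8, 6+6=12, 6+8=1, 6+9=2
a = 10: 10+2=12, 10+6=3, 10+8=5, 10+9=6
Distinct residues collected: {0, 1, 2, 3, 4, 5, 6, 7, 8, 9, 10, 11, 12}
|A + B| = 13 (out of 13 total residues).

A + B = {0, 1, 2, 3, 4, 5, 6, 7, 8, 9, 10, 11, 12}


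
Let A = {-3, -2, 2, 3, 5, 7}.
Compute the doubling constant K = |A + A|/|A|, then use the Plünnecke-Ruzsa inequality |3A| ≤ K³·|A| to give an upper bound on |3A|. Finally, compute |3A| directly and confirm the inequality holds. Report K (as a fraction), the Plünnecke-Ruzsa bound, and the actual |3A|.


|A| = 6.
Step 1: Compute A + A by enumerating all 36 pairs.
A + A = {-6, -5, -4, -1, 0, 1, 2, 3, 4, 5, 6, 7, 8, 9, 10, 12, 14}, so |A + A| = 17.
Step 2: Doubling constant K = |A + A|/|A| = 17/6 = 17/6 ≈ 2.8333.
Step 3: Plünnecke-Ruzsa gives |3A| ≤ K³·|A| = (2.8333)³ · 6 ≈ 136.4722.
Step 4: Compute 3A = A + A + A directly by enumerating all triples (a,b,c) ∈ A³; |3A| = 28.
Step 5: Check 28 ≤ 136.4722? Yes ✓.

K = 17/6, Plünnecke-Ruzsa bound K³|A| ≈ 136.4722, |3A| = 28, inequality holds.


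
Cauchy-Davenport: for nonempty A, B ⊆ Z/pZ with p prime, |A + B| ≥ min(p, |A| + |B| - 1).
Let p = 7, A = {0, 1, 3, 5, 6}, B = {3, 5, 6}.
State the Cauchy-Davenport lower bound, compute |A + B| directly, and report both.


Cauchy-Davenport: |A + B| ≥ min(p, |A| + |B| - 1) for A, B nonempty in Z/pZ.
|A| = 5, |B| = 3, p = 7.
CD lower bound = min(7, 5 + 3 - 1) = min(7, 7) = 7.
Compute A + B mod 7 directly:
a = 0: 0+3=3, 0+5=5, 0+6=6
a = 1: 1+3=4, 1+5=6, 1+6=0
a = 3: 3+3=6, 3+5=1, 3+6=2
a = 5: 5+3=1, 5+5=3, 5+6=4
a = 6: 6+3=2, 6+5=4, 6+6=5
A + B = {0, 1, 2, 3, 4, 5, 6}, so |A + B| = 7.
Verify: 7 ≥ 7? Yes ✓.

CD lower bound = 7, actual |A + B| = 7.


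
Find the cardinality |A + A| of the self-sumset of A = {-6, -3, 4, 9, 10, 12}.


A + A = {a + a' : a, a' ∈ A}; |A| = 6.
General bounds: 2|A| - 1 ≤ |A + A| ≤ |A|(|A|+1)/2, i.e. 11 ≤ |A + A| ≤ 21.
Lower bound 2|A|-1 is attained iff A is an arithmetic progression.
Enumerate sums a + a' for a ≤ a' (symmetric, so this suffices):
a = -6: -6+-6=-12, -6+-3=-9, -6+4=-2, -6+9=3, -6+10=4, -6+12=6
a = -3: -3+-3=-6, -3+4=1, -3+9=6, -3+10=7, -3+12=9
a = 4: 4+4=8, 4+9=13, 4+10=14, 4+12=16
a = 9: 9+9=18, 9+10=19, 9+12=21
a = 10: 10+10=20, 10+12=22
a = 12: 12+12=24
Distinct sums: {-12, -9, -6, -2, 1, 3, 4, 6, 7, 8, 9, 13, 14, 16, 18, 19, 20, 21, 22, 24}
|A + A| = 20

|A + A| = 20


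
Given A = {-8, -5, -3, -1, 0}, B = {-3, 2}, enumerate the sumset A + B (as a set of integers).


A + B = {a + b : a ∈ A, b ∈ B}.
Enumerate all |A|·|B| = 5·2 = 10 pairs (a, b) and collect distinct sums.
a = -8: -8+-3=-11, -8+2=-6
a = -5: -5+-3=-8, -5+2=-3
a = -3: -3+-3=-6, -3+2=-1
a = -1: -1+-3=-4, -1+2=1
a = 0: 0+-3=-3, 0+2=2
Collecting distinct sums: A + B = {-11, -8, -6, -4, -3, -1, 1, 2}
|A + B| = 8

A + B = {-11, -8, -6, -4, -3, -1, 1, 2}


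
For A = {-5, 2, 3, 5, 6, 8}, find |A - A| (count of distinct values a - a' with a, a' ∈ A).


A - A = {a - a' : a, a' ∈ A}; |A| = 6.
Bounds: 2|A|-1 ≤ |A - A| ≤ |A|² - |A| + 1, i.e. 11 ≤ |A - A| ≤ 31.
Note: 0 ∈ A - A always (from a - a). The set is symmetric: if d ∈ A - A then -d ∈ A - A.
Enumerate nonzero differences d = a - a' with a > a' (then include -d):
Positive differences: {1, 2, 3, 4, 5, 6, 7, 8, 10, 11, 13}
Full difference set: {0} ∪ (positive diffs) ∪ (negative diffs).
|A - A| = 1 + 2·11 = 23 (matches direct enumeration: 23).

|A - A| = 23


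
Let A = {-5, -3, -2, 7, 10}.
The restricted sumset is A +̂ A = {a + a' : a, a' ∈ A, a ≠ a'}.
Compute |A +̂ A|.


Restricted sumset: A +̂ A = {a + a' : a ∈ A, a' ∈ A, a ≠ a'}.
Equivalently, take A + A and drop any sum 2a that is achievable ONLY as a + a for a ∈ A (i.e. sums representable only with equal summands).
Enumerate pairs (a, a') with a < a' (symmetric, so each unordered pair gives one sum; this covers all a ≠ a'):
  -5 + -3 = -8
  -5 + -2 = -7
  -5 + 7 = 2
  -5 + 10 = 5
  -3 + -2 = -5
  -3 + 7 = 4
  -3 + 10 = 7
  -2 + 7 = 5
  -2 + 10 = 8
  7 + 10 = 17
Collected distinct sums: {-8, -7, -5, 2, 4, 5, 7, 8, 17}
|A +̂ A| = 9
(Reference bound: |A +̂ A| ≥ 2|A| - 3 for |A| ≥ 2, with |A| = 5 giving ≥ 7.)

|A +̂ A| = 9


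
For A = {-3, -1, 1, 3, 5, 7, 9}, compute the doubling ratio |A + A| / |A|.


|A| = 7.
Compute A + A by enumerating all 49 pairs.
A + A = {-6, -4, -2, 0, 2, 4, 6, 8, 10, 12, 14, 16, 18}, so |A + A| = 13.
K = |A + A| / |A| = 13/7 (already in lowest terms) ≈ 1.8571.
Reference: AP of size 7 gives K = 13/7 ≈ 1.8571; a fully generic set of size 7 gives K ≈ 4.0000.

|A| = 7, |A + A| = 13, K = 13/7.


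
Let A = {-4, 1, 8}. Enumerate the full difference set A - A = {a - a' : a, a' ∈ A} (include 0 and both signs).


A - A = {a - a' : a, a' ∈ A}.
Compute a - a' for each ordered pair (a, a'):
a = -4: -4--4=0, -4-1=-5, -4-8=-12
a = 1: 1--4=5, 1-1=0, 1-8=-7
a = 8: 8--4=12, 8-1=7, 8-8=0
Collecting distinct values (and noting 0 appears from a-a):
A - A = {-12, -7, -5, 0, 5, 7, 12}
|A - A| = 7

A - A = {-12, -7, -5, 0, 5, 7, 12}


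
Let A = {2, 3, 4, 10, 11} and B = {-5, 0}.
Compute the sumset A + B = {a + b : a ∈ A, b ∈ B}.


A + B = {a + b : a ∈ A, b ∈ B}.
Enumerate all |A|·|B| = 5·2 = 10 pairs (a, b) and collect distinct sums.
a = 2: 2+-5=-3, 2+0=2
a = 3: 3+-5=-2, 3+0=3
a = 4: 4+-5=-1, 4+0=4
a = 10: 10+-5=5, 10+0=10
a = 11: 11+-5=6, 11+0=11
Collecting distinct sums: A + B = {-3, -2, -1, 2, 3, 4, 5, 6, 10, 11}
|A + B| = 10

A + B = {-3, -2, -1, 2, 3, 4, 5, 6, 10, 11}


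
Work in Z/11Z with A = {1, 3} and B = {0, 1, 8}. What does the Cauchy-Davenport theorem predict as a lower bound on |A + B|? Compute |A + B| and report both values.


Cauchy-Davenport: |A + B| ≥ min(p, |A| + |B| - 1) for A, B nonempty in Z/pZ.
|A| = 2, |B| = 3, p = 11.
CD lower bound = min(11, 2 + 3 - 1) = min(11, 4) = 4.
Compute A + B mod 11 directly:
a = 1: 1+0=1, 1+1=2, 1+8=9
a = 3: 3+0=3, 3+1=4, 3+8=0
A + B = {0, 1, 2, 3, 4, 9}, so |A + B| = 6.
Verify: 6 ≥ 4? Yes ✓.

CD lower bound = 4, actual |A + B| = 6.
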